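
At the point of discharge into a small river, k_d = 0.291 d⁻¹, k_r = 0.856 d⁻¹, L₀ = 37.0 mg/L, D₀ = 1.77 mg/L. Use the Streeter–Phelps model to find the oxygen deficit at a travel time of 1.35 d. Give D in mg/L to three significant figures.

D ≈ 7.42 mg/L

k_d L₀/(k_r−k_d) = 0.291×37.0/(0.856−0.291) = 10.77/0.5650 = 19.06 mg/L.
e^(−k_d t) = e^(−0.291×1.350) = 0.6751; e^(−k_r t) = e^(−0.856×1.350) = 0.3149.
D = 19.06 × (0.6751 − 0.3149) + 1.77 × 0.3149 = 6.865 + 0.5573 = 7.423 mg/L.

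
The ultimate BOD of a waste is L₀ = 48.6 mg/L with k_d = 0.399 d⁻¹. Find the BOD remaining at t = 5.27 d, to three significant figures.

L ≈ 5.94 mg/L

L_t = L₀ e^(−k_d t) = 48.6 × e^(−0.399×5.27) = 48.6 × 0.1221 = 5.935 mg/L.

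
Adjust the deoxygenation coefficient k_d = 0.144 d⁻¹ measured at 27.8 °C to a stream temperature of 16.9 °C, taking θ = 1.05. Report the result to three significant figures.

k_d(T₂) = k_d(T₁) · θ^(T₂−T₁) = 0.144 × 1.05^(16.9−27.8)
= 0.144 × 1.05^-10.9 = 0.144 × 0.5875 = 0.08461 d⁻¹.

k_d ≈ 0.0846 d⁻¹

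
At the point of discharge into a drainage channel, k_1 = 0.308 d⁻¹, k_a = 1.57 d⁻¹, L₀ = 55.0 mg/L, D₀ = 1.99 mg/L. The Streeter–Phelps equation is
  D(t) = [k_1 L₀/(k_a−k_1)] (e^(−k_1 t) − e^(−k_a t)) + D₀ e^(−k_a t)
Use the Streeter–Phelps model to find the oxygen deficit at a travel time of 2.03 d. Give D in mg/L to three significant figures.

D ≈ 6.71 mg/L

k_1 L₀/(k_a−k_1) = 0.308×55.0/(1.57−0.308) = 16.94/1.262 = 13.42 mg/L.
e^(−k_1 t) = e^(−0.308×2.030) = 0.5351; e^(−k_a t) = e^(−1.57×2.030) = 0.04129.
D = 13.42 × (0.5351 − 0.04129) + 1.99 × 0.04129 = 6.629 + 0.08217 = 6.711 mg/L.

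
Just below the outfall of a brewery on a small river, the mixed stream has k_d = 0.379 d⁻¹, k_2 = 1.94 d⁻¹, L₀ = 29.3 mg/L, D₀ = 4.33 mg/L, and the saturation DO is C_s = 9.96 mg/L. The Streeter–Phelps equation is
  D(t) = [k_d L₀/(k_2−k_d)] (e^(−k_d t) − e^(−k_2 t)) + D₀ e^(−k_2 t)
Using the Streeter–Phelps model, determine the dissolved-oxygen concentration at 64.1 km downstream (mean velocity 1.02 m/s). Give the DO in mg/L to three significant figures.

DO ≈ 5.24 mg/L

Travel time t = x/v = 64.1 km / (1.02 m/s) = 64100 m / 1.02 m/s = 62840 s = 0.7274 d.
k_d L₀/(k_2−k_d) = 0.379×29.3/(1.94−0.379) = 11.10/1.561 = 7.114 mg/L.
e^(−k_d t) = e^(−0.379×0.7274) = 0.7591; e^(−k_2 t) = e^(−1.94×0.7274) = 0.2439.
D = 7.114 × (0.7591 − 0.2439) + 4.33 × 0.2439 = 3.665 + 1.056 = 4.721 mg/L.
DO = C_s − D = 9.96 − 4.721 = 5.239 mg/L.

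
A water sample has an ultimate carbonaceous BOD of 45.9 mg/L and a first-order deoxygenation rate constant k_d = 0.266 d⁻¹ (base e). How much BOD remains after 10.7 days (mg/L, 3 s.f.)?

L ≈ 2.67 mg/L

L_t = L₀ e^(−k_d t) = 45.9 × e^(−0.266×10.7) = 45.9 × 0.05806 = 2.665 mg/L.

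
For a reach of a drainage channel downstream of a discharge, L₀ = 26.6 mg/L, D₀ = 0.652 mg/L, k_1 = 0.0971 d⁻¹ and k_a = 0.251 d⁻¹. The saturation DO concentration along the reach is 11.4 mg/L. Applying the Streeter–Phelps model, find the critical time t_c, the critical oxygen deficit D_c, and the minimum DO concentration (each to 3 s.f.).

At the critical point dD/dt = 0, so k_1 L₀ e^(−k_1 t) = k_a D. Substituting D(t) from the Streeter–Phelps equation and solving for t gives
t_c = ln[(k_a/k_1)(1 − D₀(k_a−k_1)/(k_1 L₀))] / (k_a−k_1).
Here k_a−k_1 = 0.1539 d⁻¹ and 1 − D₀(k_a−k_1)/(k_1 L₀) = 1 − 0.652×0.1539/(0.0971×26.6) = 0.9612, so
t_c = ln(2.585 × 0.9612) / 0.1539 = 0.9101 / 0.1539 = 5.913 d.
L(t_c) = L₀ e^(−k_1 t_c) = 26.6 × 0.5632 = 14.98 mg/L, and at the critical point k_a D_c = k_1 L, so D_c = (0.0971/0.251) × 14.98 = 5.795 mg/L.
Minimum DO = C_s − D_c = 11.4 − 5.795 = 5.605 mg/L.

t_c ≈ 5.91 d; D_c ≈ 5.80 mg/L; min DO ≈ 5.60 mg/L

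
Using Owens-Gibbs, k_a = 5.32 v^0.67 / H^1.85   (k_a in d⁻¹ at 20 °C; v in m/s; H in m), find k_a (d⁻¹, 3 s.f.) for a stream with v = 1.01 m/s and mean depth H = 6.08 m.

k_a = 5.32 × 1.01^0.67 / 6.08^1.85 = 5.32 × 1.007 / 28.20 = 0.1899 d⁻¹.

k_a ≈ 0.190 d⁻¹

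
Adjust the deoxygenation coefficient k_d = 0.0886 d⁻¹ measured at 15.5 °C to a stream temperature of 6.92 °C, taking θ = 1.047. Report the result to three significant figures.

k_d(T₂) = k_d(T₁) · θ^(T₂−T₁) = 0.0886 × 1.047^(6.92−15.5)
= 0.0886 × 1.047^-8.58 = 0.0886 × 0.6743 = 0.05974 d⁻¹.

k_d ≈ 0.0597 d⁻¹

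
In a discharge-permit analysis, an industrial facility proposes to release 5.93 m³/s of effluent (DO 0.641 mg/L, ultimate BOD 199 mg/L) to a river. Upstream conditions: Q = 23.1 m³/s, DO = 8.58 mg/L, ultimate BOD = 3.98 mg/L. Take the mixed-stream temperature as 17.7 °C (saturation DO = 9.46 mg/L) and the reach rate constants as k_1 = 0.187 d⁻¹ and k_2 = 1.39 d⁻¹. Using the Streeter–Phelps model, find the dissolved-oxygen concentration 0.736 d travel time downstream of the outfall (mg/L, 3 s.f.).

DO ≈ 5.07 mg/L

Mixed DO = (23.1×8.58 + 5.93×0.641)/(23.1+5.93) = 202.0/29.03 = 6.958 mg/L.
Mixed L₀ = (23.1×3.98 + 5.93×199)/(29.03) = 1272/29.03 = 43.82 mg/L.
Initial deficit D₀ = C_s − DO₀ = 9.46 − 6.958 = 2.502 mg/L.
D(0.736) = [0.187×43.82/(1.39−0.187)](e^(−0.187×0.736) − e^(−1.39×0.736)) + 2.502 e^(−1.39×0.736)
= 6.811 × (0.8714 − 0.3595) + 2.502 × 0.3595 = 4.386 mg/L.
DO = 9.46 − 4.386 = 5.074 mg/L.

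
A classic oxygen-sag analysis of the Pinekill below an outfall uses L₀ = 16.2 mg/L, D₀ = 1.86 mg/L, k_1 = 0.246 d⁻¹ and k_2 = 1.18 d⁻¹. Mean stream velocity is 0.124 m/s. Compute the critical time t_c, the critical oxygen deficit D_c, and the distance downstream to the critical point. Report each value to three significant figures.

t_c = [1/(k_2−k_1)] ln[(k_2/k_1)(1 − D₀(k_2−k_1)/(k_1 L₀))]
= [1/(1.18−0.246)] ln[(1.18/0.246)(1 − 1.86×0.9340/(0.246×16.2))]
= (1/0.9340) ln[4.797 × 0.5641] = 1.071 × ln(2.706) = 1.071 × 0.9954 = 1.066 d.
D_c = (k_1/k_2) L₀ e^(−k_1 t_c) = (0.246/1.18) × 16.2 × e^(−0.246×1.066) = 0.2085 × 16.2 × 0.7694 = 2.598 mg/L.
x_c = v t_c = 0.124 m/s × 1.066 d × 86400 s/d = 11420 m ≈ 11.4 km.

t_c ≈ 1.07 d; D_c ≈ 2.60 mg/L; x_c ≈ 11.4 km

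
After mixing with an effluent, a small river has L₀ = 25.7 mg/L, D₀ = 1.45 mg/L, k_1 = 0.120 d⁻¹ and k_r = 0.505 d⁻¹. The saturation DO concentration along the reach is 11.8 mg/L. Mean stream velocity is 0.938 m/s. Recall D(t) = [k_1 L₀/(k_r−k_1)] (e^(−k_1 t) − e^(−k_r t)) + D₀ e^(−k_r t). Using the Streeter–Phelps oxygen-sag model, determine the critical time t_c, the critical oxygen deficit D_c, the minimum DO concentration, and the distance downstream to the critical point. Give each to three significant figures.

At the critical point dD/dt = 0, so k_1 L₀ e^(−k_1 t) = k_r D. Substituting D(t) from the Streeter–Phelps equation and solving for t gives
t_c = ln[(k_r/k_1)(1 − D₀(k_r−k_1)/(k_1 L₀))] / (k_r−k_1).
Here k_r−k_1 = 0.3850 d⁻¹ and 1 − D₀(k_r−k_1)/(k_1 L₀) = 1 − 1.45×0.3850/(0.120×25.7) = 0.8190, so
t_c = ln(4.208 × 0.8190) / 0.3850 = 1.237 / 0.3850 = 3.214 d.
L(t_c) = L₀ e^(−k_1 t_c) = 25.7 × 0.6800 = 17.48 mg/L, and at the critical point k_r D_c = k_1 L, so D_c = (0.120/0.505) × 17.48 = 4.153 mg/L.
Minimum DO = C_s − D_c = 11.8 − 4.153 = 7.647 mg/L.
x_c = v t_c = 0.938 m/s × 3.214 d × 86400 s/d = 260500 m ≈ 260 km.

t_c ≈ 3.21 d; D_c ≈ 4.15 mg/L; min DO ≈ 7.65 mg/L; x_c ≈ 260 km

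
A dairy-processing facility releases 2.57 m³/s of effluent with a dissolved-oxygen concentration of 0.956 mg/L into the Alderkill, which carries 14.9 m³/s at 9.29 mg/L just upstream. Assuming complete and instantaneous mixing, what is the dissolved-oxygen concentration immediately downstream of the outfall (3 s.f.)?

8.06 mg/L

Flow-weighted mixing: C = (Q_r C_r + Q_w C_w)/(Q_r + Q_w)
= (14.9×9.29 + 2.57×0.956)/(14.9 + 2.57) = 140.9/17.47 = 8.064 mg/L.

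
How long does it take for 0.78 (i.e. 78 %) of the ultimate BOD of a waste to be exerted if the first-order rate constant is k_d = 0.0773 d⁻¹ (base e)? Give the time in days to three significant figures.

t ≈ 19.6 d

y/L₀ = 1 − e^(−k_d t) = 0.78 ⇒ e^(−k_d t) = 0.220
t = −ln(0.220) / 0.0773 = 1.514 / 0.0773 = 19.59 d.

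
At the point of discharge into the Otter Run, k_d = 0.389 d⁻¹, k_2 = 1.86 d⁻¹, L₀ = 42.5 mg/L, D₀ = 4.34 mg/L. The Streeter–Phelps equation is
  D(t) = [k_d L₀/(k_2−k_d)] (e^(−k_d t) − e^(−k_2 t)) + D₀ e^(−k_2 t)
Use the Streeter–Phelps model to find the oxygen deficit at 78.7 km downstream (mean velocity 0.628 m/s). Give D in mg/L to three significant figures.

D ≈ 5.93 mg/L

Travel time t = x/v = 78.7 km / (0.628 m/s) = 78700 m / 0.628 m/s = 125300 s = 1.450 d.
k_d L₀/(k_2−k_d) = 0.389×42.5/(1.86−0.389) = 16.53/1.471 = 11.24 mg/L.
e^(−k_d t) = e^(−0.389×1.450) = 0.5688; e^(−k_2 t) = e^(−1.86×1.450) = 0.06735.
D = 11.24 × (0.5688 − 0.06735) + 4.34 × 0.06735 = 5.636 + 0.2923 = 5.928 mg/L.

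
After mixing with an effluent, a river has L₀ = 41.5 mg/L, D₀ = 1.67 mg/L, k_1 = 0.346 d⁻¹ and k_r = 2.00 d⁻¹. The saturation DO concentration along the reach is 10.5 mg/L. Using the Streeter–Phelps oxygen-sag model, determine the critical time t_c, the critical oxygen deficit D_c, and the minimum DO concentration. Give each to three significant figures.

With k_r/k_1 = 5.780 and 1 − D₀(k_r−k_1)/(k_1 L₀) = 0.8076,
t_c = ln(5.780 × 0.8076) / (2.00 − 0.346) = ln(4.668) / 1.654 = 1.541/1.654 = 0.9316 d.
D_c = (k_1/k_r) L₀ e^(−k_1 t_c) = (0.346/2.00) × 41.5 × e^(−0.346×0.9316) = 0.1730 × 41.5 × 0.7245 = 5.201 mg/L.
Minimum DO = C_s − D_c = 10.5 − 5.201 = 5.299 mg/L.

t_c ≈ 0.932 d; D_c ≈ 5.20 mg/L; min DO ≈ 5.30 mg/L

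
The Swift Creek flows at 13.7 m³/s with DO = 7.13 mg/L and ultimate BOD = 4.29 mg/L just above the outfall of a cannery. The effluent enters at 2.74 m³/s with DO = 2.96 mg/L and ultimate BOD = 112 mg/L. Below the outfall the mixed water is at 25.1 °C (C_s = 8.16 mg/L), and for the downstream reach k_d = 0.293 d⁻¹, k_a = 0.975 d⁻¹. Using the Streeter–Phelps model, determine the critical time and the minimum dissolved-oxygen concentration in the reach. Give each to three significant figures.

t_c ≈ 1.47 d; minimum DO ≈ 3.82 mg/L

Mixed DO = (13.7×7.13 + 2.74×2.96)/(13.7+2.74) = 105.8/16.44 = 6.435 mg/L.
Mixed L₀ = (13.7×4.29 + 2.74×112)/(16.44) = 365.7/16.44 = 22.24 mg/L.
Initial deficit D₀ = C_s − DO₀ = 8.16 − 6.435 = 1.725 mg/L.
t_c = (1/0.6820) ln[(0.975/0.293)(1 − 1.725×0.6820/(0.293×22.24))] = 1.466 × ln(2.727) = 1.471 d.
D_c = (0.293/0.975) × 22.24 × e^(−0.293×1.471) = 0.3005 × 22.24 × 0.6499 = 4.344 mg/L.
Minimum DO = 8.16 − 4.344 = 3.816 mg/L.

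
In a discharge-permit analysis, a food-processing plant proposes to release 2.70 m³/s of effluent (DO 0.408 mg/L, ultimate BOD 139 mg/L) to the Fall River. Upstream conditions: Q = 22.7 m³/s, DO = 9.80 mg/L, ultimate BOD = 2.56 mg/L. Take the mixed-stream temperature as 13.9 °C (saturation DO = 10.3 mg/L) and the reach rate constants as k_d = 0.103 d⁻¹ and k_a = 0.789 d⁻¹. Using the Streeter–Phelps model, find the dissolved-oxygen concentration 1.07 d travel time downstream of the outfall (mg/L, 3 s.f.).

Mixed DO = (22.7×9.80 + 2.70×0.408)/(22.7+2.70) = 223.6/25.40 = 8.802 mg/L.
Mixed L₀ = (22.7×2.56 + 2.70×139)/(25.40) = 433.4/25.40 = 17.06 mg/L.
Initial deficit D₀ = C_s − DO₀ = 10.3 − 8.802 = 1.498 mg/L.
D(1.07) = [0.103×17.06/(0.789−0.103)](e^(−0.103×1.07) − e^(−0.789×1.07)) + 1.498 e^(−0.789×1.07)
= 2.562 × (0.8956 − 0.4299) + 1.498 × 0.4299 = 1.837 mg/L.
DO = 10.3 − 1.837 = 8.463 mg/L.

DO ≈ 8.46 mg/L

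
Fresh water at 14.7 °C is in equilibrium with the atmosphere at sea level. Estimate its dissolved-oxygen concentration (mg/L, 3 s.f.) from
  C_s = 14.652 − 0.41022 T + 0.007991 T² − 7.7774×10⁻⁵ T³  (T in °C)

C_s = 14.652 − 0.41022×14.7 + 0.007991×14.7² − 7.7774×10⁻⁵×14.7³ = 10.10 mg/L.

C_s ≈ 10.1 mg/L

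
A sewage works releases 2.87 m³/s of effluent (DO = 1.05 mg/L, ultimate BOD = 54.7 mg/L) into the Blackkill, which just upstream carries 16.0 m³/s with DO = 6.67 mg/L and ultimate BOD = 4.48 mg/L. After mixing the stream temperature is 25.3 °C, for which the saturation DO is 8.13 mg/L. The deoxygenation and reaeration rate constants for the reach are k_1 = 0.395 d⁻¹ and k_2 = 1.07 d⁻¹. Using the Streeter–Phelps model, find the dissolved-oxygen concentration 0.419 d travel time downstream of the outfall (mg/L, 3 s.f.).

Mixed DO = (16.0×6.67 + 2.87×1.05)/(16.0+2.87) = 109.7/18.87 = 5.815 mg/L.
Mixed L₀ = (16.0×4.48 + 2.87×54.7)/(18.87) = 228.7/18.87 = 12.12 mg/L.
Initial deficit D₀ = C_s − DO₀ = 8.13 − 5.815 = 2.315 mg/L.
D(0.419) = [0.395×12.12/(1.07−0.395)](e^(−0.395×0.419) − e^(−1.07×0.419)) + 2.315 e^(−1.07×0.419)
= 7.091 × (0.8475 − 0.6387) + 2.315 × 0.6387 = 2.959 mg/L.
DO = 8.13 − 2.959 = 5.171 mg/L.

DO ≈ 5.17 mg/L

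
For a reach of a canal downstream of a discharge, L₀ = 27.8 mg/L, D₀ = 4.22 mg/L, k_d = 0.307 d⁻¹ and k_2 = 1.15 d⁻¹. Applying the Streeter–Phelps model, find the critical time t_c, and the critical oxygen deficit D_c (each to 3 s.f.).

With k_2/k_d = 3.746 and 1 − D₀(k_2−k_d)/(k_d L₀) = 0.5832,
t_c = ln(3.746 × 0.5832) / (1.15 − 0.307) = ln(2.185) / 0.8430 = 0.7814/0.8430 = 0.9269 d.
D_c = (k_d/k_2) L₀ e^(−k_d t_c) = (0.307/1.15) × 27.8 × e^(−0.307×0.9269) = 0.2670 × 27.8 × 0.7523 = 5.583 mg/L.

t_c ≈ 0.927 d; D_c ≈ 5.58 mg/L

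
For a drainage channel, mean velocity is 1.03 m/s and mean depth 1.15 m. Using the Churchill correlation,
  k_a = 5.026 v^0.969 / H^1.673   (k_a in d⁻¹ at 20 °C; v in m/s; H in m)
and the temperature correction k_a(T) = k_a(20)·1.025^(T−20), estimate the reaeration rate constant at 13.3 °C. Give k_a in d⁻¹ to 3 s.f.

k_a ≈ 3.47 d⁻¹

k_a(20) = 5.026 × 1.03^0.969 / 1.15^1.673 = 5.026 × 1.029 / 1.263 = 4.094 d⁻¹.
k_a(13.3) = 4.094 × 1.025^(13.3−20) = 4.094 × 0.8475 = 3.469 d⁻¹.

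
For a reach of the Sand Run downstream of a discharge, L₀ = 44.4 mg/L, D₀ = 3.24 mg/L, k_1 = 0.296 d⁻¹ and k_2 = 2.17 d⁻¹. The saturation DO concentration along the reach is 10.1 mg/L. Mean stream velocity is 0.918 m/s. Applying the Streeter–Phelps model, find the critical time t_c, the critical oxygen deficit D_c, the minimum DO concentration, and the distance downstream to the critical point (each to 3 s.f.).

t_c = [1/(k_2−k_1)] ln[(k_2/k_1)(1 − D₀(k_2−k_1)/(k_1 L₀))]
= [1/(2.17−0.296)] ln[(2.17/0.296)(1 − 3.24×1.874/(0.296×44.4))]
= (1/1.874) ln[7.331 × 0.5380] = 0.5336 × ln(3.944) = 0.5336 × 1.372 = 0.7322 d.
D_c = (k_1/k_2) L₀ e^(−k_1 t_c) = (0.296/2.17) × 44.4 × e^(−0.296×0.7322) = 0.1364 × 44.4 × 0.8051 = 4.876 mg/L.
Minimum DO = C_s − D_c = 10.1 − 4.876 = 5.224 mg/L.
x_c = v t_c = 0.918 m/s × 0.7322 d × 86400 s/d = 58080 m ≈ 58.1 km.

t_c ≈ 0.732 d; D_c ≈ 4.88 mg/L; min DO ≈ 5.22 mg/L; x_c ≈ 58.1 km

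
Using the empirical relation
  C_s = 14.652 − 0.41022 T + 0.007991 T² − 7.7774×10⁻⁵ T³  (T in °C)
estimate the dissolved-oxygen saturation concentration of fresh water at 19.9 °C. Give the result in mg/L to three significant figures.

C_s = 14.652 − 0.41022×19.9 + 0.007991×19.9² − 7.7774×10⁻⁵×19.9³ = 9.040 mg/L.

C_s ≈ 9.04 mg/L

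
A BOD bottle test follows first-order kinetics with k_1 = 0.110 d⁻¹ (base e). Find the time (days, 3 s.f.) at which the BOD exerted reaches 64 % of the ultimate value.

y/L₀ = 1 − e^(−k_1 t) = 0.64 ⇒ e^(−k_1 t) = 0.360
t = −ln(0.360) / 0.110 = 1.022 / 0.110 = 9.288 d.

t ≈ 9.29 d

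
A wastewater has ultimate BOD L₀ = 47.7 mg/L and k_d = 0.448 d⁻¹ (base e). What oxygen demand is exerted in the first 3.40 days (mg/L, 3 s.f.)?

y_t = L₀(1 − e^(−k_d t)) = 47.7 × (1 − e^(−0.448×3.40))
= 47.7 × (1 − 0.2180) = 47.7 × 0.7820 = 37.30 mg/L.

y ≈ 37.3 mg/L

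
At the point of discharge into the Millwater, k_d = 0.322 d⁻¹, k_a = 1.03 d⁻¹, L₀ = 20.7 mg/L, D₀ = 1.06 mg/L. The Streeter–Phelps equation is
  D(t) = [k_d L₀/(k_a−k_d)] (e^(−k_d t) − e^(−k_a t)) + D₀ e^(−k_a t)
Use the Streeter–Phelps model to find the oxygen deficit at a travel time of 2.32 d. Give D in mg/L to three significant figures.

D ≈ 3.69 mg/L

k_d L₀/(k_a−k_d) = 0.322×20.7/(1.03−0.322) = 6.665/0.7080 = 9.414 mg/L.
e^(−k_d t) = e^(−0.322×2.320) = 0.4738; e^(−k_a t) = e^(−1.03×2.320) = 0.09167.
D = 9.414 × (0.4738 − 0.09167) + 1.06 × 0.09167 = 3.597 + 0.09717 = 3.694 mg/L.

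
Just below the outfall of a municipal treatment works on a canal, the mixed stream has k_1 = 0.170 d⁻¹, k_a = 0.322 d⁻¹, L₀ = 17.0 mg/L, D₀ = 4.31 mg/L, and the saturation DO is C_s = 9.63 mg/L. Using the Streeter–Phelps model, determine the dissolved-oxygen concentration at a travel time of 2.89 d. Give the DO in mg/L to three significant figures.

DO ≈ 3.79 mg/L

k_1 L₀/(k_a−k_1) = 0.170×17.0/(0.322−0.170) = 2.890/0.1520 = 19.01 mg/L.
e^(−k_1 t) = e^(−0.170×2.890) = 0.6118; e^(−k_a t) = e^(−0.322×2.890) = 0.3943.
D = 19.01 × (0.6118 − 0.3943) + 4.31 × 0.3943 = 4.135 + 1.700 = 5.835 mg/L.
DO = C_s − D = 9.63 − 5.835 = 3.795 mg/L.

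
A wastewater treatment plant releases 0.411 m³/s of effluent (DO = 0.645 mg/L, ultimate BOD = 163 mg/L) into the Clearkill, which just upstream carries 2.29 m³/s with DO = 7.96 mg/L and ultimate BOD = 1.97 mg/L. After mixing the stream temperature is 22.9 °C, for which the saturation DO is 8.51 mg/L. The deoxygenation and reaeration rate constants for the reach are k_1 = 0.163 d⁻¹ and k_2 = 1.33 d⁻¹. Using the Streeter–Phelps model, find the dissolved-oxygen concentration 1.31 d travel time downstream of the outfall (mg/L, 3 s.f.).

Mixed DO = (2.29×7.96 + 0.411×0.645)/(2.29+0.411) = 18.49/2.701 = 6.847 mg/L.
Mixed L₀ = (2.29×1.97 + 0.411×163)/(2.701) = 71.50/2.701 = 26.47 mg/L.
Initial deficit D₀ = C_s − DO₀ = 8.51 − 6.847 = 1.663 mg/L.
D(1.31) = [0.163×26.47/(1.33−0.163)](e^(−0.163×1.31) − e^(−1.33×1.31)) + 1.663 e^(−1.33×1.31)
= 3.698 × (0.8077 − 0.1751) + 1.663 × 0.1751 = 2.630 mg/L.
DO = 8.51 − 2.630 = 5.880 mg/L.

DO ≈ 5.88 mg/L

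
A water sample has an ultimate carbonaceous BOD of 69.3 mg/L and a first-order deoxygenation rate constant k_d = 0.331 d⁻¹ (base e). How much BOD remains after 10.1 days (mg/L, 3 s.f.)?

L_t = L₀ e^(−k_d t) = 69.3 × e^(−0.331×10.1) = 69.3 × 0.03533 = 2.448 mg/L.

L ≈ 2.45 mg/L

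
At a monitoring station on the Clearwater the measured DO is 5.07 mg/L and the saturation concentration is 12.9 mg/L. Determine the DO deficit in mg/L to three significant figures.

D = C_s − C = 12.9 − 5.07 = 7.83 mg/L.

D ≈ 7.83 mg/L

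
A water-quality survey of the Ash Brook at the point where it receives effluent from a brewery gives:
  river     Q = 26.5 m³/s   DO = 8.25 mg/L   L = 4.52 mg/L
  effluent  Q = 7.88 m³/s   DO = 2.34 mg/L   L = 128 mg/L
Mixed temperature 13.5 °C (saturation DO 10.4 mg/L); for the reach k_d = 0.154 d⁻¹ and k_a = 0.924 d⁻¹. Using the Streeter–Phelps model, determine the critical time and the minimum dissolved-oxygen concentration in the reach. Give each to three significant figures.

Mixed DO = (26.5×8.25 + 7.88×2.34)/(26.5+7.88) = 237.1/34.38 = 6.895 mg/L.
Mixed L₀ = (26.5×4.52 + 7.88×128)/(34.38) = 1128/34.38 = 32.82 mg/L.
Initial deficit D₀ = C_s − DO₀ = 10.4 − 6.895 = 3.505 mg/L.
t_c = (1/0.7700) ln[(0.924/0.154)(1 − 3.505×0.7700/(0.154×32.82))] = 1.299 × ln(2.797) = 1.336 d.
D_c = (0.154/0.924) × 32.82 × e^(−0.154×1.336) = 0.1667 × 32.82 × 0.8141 = 4.453 mg/L.
Minimum DO = 10.4 − 4.453 = 5.947 mg/L.

t_c ≈ 1.34 d; minimum DO ≈ 5.95 mg/L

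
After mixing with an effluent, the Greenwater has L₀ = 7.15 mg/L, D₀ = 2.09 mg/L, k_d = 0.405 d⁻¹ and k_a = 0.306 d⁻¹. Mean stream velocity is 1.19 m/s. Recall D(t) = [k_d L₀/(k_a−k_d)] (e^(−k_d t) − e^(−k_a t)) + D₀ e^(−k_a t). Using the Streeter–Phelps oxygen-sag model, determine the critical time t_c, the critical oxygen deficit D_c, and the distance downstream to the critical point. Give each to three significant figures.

t_c ≈ 2.13 d; D_c ≈ 3.99 mg/L; x_c ≈ 219 km

With k_a/k_d = 0.7556 and 1 − D₀(k_a−k_d)/(k_d L₀) = 1.071,
t_c = ln(0.7556 × 1.071) / (0.306 − 0.405) = ln(0.8095) / -0.09900 = -0.2113/-0.09900 = 2.134 d.
D_c = (k_d/k_a) L₀ e^(−k_d t_c) = (0.405/0.306) × 7.15 × e^(−0.405×2.134) = 1.324 × 7.15 × 0.4213 = 3.987 mg/L.
x_c = v t_c = 1.19 m/s × 2.134 d × 86400 s/d = 219400 m ≈ 219 km.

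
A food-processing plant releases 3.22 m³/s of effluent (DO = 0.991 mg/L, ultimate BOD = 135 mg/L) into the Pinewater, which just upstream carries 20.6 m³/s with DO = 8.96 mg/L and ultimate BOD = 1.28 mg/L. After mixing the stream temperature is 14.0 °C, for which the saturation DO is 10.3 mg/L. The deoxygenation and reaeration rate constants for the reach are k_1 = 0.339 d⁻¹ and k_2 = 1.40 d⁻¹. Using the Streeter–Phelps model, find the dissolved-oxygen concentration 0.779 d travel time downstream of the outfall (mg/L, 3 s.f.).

DO ≈ 6.82 mg/L

Mixed DO = (20.6×8.96 + 3.22×0.991)/(20.6+3.22) = 187.8/23.82 = 7.883 mg/L.
Mixed L₀ = (20.6×1.28 + 3.22×135)/(23.82) = 461.1/23.82 = 19.36 mg/L.
Initial deficit D₀ = C_s − DO₀ = 10.3 − 7.883 = 2.417 mg/L.
D(0.779) = [0.339×19.36/(1.40−0.339)](e^(−0.339×0.779) − e^(−1.40×0.779)) + 2.417 e^(−1.40×0.779)
= 6.185 × (0.7679 − 0.3360) + 2.417 × 0.3360 = 3.483 mg/L.
DO = 10.3 − 3.483 = 6.817 mg/L.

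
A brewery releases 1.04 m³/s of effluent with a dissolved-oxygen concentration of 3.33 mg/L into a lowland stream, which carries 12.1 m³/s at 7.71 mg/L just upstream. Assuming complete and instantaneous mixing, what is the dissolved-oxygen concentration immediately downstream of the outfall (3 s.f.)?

Flow-weighted mixing: C = (Q_r C_r + Q_w C_w)/(Q_r + Q_w)
= (12.1×7.71 + 1.04×3.33)/(12.1 + 1.04) = 96.75/13.14 = 7.363 mg/L.

7.36 mg/L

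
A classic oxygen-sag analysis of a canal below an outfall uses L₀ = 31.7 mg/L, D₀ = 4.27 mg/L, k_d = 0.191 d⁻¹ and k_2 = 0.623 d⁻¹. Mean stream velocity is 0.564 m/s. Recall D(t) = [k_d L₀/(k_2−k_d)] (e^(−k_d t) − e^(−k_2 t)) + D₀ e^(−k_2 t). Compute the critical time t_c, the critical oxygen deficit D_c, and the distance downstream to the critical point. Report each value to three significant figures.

With k_2/k_d = 3.262 and 1 − D₀(k_2−k_d)/(k_d L₀) = 0.6953,
t_c = ln(3.262 × 0.6953) / (0.623 − 0.191) = ln(2.268) / 0.4320 = 0.8189/0.4320 = 1.896 d.
L(t_c) = L₀ e^(−k_d t_c) = 31.7 × 0.6962 = 22.07 mg/L, and at the critical point k_2 D_c = k_d L, so D_c = (0.191/0.623) × 22.07 = 6.766 mg/L.
x_c = v t_c = 0.564 m/s × 1.896 d × 86400 s/d = 92370 m ≈ 92.4 km.

t_c ≈ 1.90 d; D_c ≈ 6.77 mg/L; x_c ≈ 92.4 km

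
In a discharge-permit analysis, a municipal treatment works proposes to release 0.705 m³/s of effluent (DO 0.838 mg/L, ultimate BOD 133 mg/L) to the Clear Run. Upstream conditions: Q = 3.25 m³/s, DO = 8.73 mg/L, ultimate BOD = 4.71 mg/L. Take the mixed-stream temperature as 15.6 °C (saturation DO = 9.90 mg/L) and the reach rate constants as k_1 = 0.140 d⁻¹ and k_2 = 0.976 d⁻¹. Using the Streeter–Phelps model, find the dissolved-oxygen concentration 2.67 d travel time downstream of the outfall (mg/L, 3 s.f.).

Mixed DO = (3.25×8.73 + 0.705×0.838)/(3.25+0.705) = 28.96/3.955 = 7.323 mg/L.
Mixed L₀ = (3.25×4.71 + 0.705×133)/(3.955) = 109.1/3.955 = 27.58 mg/L.
Initial deficit D₀ = C_s − DO₀ = 9.90 − 7.323 = 2.577 mg/L.
D(2.67) = [0.140×27.58/(0.976−0.140)](e^(−0.140×2.67) − e^(−0.976×2.67)) + 2.577 e^(−0.976×2.67)
= 4.618 × (0.6881 − 0.07384) + 2.577 × 0.07384 = 3.027 mg/L.
DO = 9.90 − 3.027 = 6.873 mg/L.

DO ≈ 6.87 mg/L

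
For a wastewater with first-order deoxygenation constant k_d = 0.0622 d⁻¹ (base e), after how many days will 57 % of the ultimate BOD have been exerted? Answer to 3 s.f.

y/L₀ = 1 − e^(−k_d t) = 0.57 ⇒ e^(−k_d t) = 0.430
t = −ln(0.430) / 0.0622 = 0.8440 / 0.0622 = 13.57 d.

t ≈ 13.6 d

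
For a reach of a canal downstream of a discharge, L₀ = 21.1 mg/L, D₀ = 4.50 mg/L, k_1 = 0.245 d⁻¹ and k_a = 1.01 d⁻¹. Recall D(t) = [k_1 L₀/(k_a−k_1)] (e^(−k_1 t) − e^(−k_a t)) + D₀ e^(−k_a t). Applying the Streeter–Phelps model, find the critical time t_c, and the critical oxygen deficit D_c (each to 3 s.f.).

At the critical point dD/dt = 0, so k_1 L₀ e^(−k_1 t) = k_a D. Substituting D(t) from the Streeter–Phelps equation and solving for t gives
t_c = ln[(k_a/k_1)(1 − D₀(k_a−k_1)/(k_1 L₀))] / (k_a−k_1).
Here k_a−k_1 = 0.7650 d⁻¹ and 1 − D₀(k_a−k_1)/(k_1 L₀) = 1 − 4.50×0.7650/(0.245×21.1) = 0.3341, so
t_c = ln(4.122 × 0.3341) / 0.7650 = 0.3201 / 0.7650 = 0.4184 d.
D_c = (k_1/k_a) L₀ e^(−k_1 t_c) = (0.245/1.01) × 21.1 × e^(−0.245×0.4184) = 0.2426 × 21.1 × 0.9026 = 4.620 mg/L.

t_c ≈ 0.418 d; D_c ≈ 4.62 mg/L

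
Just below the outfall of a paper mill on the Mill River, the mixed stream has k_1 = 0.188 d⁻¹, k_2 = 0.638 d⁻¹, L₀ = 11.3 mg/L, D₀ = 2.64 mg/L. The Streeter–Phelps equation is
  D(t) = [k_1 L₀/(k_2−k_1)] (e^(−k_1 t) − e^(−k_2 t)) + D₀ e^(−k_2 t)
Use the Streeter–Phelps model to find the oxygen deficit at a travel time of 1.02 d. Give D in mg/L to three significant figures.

D ≈ 2.81 mg/L

k_1 L₀/(k_2−k_1) = 0.188×11.3/(0.638−0.188) = 2.124/0.4500 = 4.721 mg/L.
e^(−k_1 t) = e^(−0.188×1.020) = 0.8255; e^(−k_2 t) = e^(−0.638×1.020) = 0.5216.
D = 4.721 × (0.8255 − 0.5216) + 2.64 × 0.5216 = 1.434 + 1.377 = 2.812 mg/L.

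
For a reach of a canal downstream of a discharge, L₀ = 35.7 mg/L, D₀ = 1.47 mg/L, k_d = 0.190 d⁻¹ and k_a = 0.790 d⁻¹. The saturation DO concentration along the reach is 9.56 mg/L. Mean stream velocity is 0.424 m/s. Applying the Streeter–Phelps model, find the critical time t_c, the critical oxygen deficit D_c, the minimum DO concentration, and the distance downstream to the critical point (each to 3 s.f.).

With k_a/k_d = 4.158 and 1 − D₀(k_a−k_d)/(k_d L₀) = 0.8700,
t_c = ln(4.158 × 0.8700) / (0.790 − 0.190) = ln(3.617) / 0.6000 = 1.286/0.6000 = 2.143 d.
D_c = (k_d/k_a) L₀ e^(−k_d t_c) = (0.190/0.790) × 35.7 × e^(−0.190×2.143) = 0.2405 × 35.7 × 0.6655 = 5.714 mg/L.
Minimum DO = C_s − D_c = 9.56 − 5.714 = 3.846 mg/L.
x_c = v t_c = 0.424 m/s × 2.143 d × 86400 s/d = 78500 m ≈ 78.5 km.

t_c ≈ 2.14 d; D_c ≈ 5.71 mg/L; min DO ≈ 3.85 mg/L; x_c ≈ 78.5 km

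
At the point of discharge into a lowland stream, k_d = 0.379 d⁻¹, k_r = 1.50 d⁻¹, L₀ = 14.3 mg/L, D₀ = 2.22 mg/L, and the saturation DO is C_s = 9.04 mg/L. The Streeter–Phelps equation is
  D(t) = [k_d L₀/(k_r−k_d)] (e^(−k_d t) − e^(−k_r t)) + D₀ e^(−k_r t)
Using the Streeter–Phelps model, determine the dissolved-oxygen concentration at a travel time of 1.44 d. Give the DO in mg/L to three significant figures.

DO ≈ 6.54 mg/L

k_d L₀/(k_r−k_d) = 0.379×14.3/(1.50−0.379) = 5.420/1.121 = 4.835 mg/L.
e^(−k_d t) = e^(−0.379×1.440) = 0.5794; e^(−k_r t) = e^(−1.50×1.440) = 0.1153.
D = 4.835 × (0.5794 − 0.1153) + 2.22 × 0.1153 = 2.244 + 0.2560 = 2.500 mg/L.
DO = C_s − D = 9.04 − 2.500 = 6.540 mg/L.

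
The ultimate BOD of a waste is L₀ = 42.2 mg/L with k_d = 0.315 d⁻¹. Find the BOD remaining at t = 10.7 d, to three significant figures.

L_t = L₀ e^(−k_d t) = 42.2 × e^(−0.315×10.7) = 42.2 × 0.03437 = 1.451 mg/L.

L ≈ 1.45 mg/L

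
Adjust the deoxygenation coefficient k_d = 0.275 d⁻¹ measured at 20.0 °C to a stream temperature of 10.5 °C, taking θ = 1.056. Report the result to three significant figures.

k_d ≈ 0.164 d⁻¹

k_d(T₂) = k_d(T₁) · θ^(T₂−T₁) = 0.275 × 1.056^(10.5−20.0)
= 0.275 × 1.056^-9.50 = 0.275 × 0.5959 = 0.1639 d⁻¹.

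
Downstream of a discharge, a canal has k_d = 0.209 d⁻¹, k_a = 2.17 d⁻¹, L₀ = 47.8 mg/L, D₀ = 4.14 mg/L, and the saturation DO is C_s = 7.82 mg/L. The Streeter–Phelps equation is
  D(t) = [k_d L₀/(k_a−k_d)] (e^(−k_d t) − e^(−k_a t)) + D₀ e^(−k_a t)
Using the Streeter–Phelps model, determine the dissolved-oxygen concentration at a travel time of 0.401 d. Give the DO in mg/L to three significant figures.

DO ≈ 3.53 mg/L

k_d L₀/(k_a−k_d) = 0.209×47.8/(2.17−0.209) = 9.990/1.961 = 5.094 mg/L.
e^(−k_d t) = e^(−0.209×0.4010) = 0.9196; e^(−k_a t) = e^(−2.17×0.4010) = 0.4189.
D = 5.094 × (0.9196 − 0.4189) + 4.14 × 0.4189 = 2.551 + 1.734 = 4.285 mg/L.
DO = C_s − D = 7.82 − 4.285 = 3.535 mg/L.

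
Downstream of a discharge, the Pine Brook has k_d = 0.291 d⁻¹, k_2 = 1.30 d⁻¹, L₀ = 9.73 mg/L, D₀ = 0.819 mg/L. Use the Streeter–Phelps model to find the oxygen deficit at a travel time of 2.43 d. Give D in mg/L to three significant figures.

k_d L₀/(k_2−k_d) = 0.291×9.73/(1.30−0.291) = 2.831/1.009 = 2.806 mg/L.
e^(−k_d t) = e^(−0.291×2.430) = 0.4931; e^(−k_2 t) = e^(−1.30×2.430) = 0.04247.
D = 2.806 × (0.4931 − 0.04247) + 0.819 × 0.04247 = 1.264 + 0.03478 = 1.299 mg/L.

D ≈ 1.30 mg/L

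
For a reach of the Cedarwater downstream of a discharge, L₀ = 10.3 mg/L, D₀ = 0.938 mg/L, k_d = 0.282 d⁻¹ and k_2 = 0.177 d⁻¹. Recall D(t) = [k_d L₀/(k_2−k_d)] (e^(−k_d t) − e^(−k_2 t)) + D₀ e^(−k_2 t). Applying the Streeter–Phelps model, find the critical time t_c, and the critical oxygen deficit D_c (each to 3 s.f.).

t_c = [1/(k_2−k_d)] ln[(k_2/k_d)(1 − D₀(k_2−k_d)/(k_d L₀))]
= [1/(0.177−0.282)] ln[(0.177/0.282)(1 − 0.938×-0.1050/(0.282×10.3))]
= (1/-0.1050) ln[0.6277 × 1.034] = -9.524 × ln(0.6489) = -9.524 × -0.4324 = 4.118 d.
L(t_c) = L₀ e^(−k_d t_c) = 10.3 × 0.3131 = 3.225 mg/L, and at the critical point k_2 D_c = k_d L, so D_c = (0.282/0.177) × 3.225 = 5.138 mg/L.

t_c ≈ 4.12 d; D_c ≈ 5.14 mg/L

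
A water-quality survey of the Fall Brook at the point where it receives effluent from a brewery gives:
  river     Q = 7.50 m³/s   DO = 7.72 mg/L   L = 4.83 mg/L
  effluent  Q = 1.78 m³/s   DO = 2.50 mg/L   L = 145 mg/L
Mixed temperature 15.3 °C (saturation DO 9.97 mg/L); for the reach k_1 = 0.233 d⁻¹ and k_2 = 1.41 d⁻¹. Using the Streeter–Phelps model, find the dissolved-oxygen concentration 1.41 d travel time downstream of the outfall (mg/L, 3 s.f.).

Mixed DO = (7.50×7.72 + 1.78×2.50)/(7.50+1.78) = 62.35/9.280 = 6.719 mg/L.
Mixed L₀ = (7.50×4.83 + 1.78×145)/(9.280) = 294.3/9.280 = 31.72 mg/L.
Initial deficit D₀ = C_s − DO₀ = 9.97 − 6.719 = 3.251 mg/L.
D(1.41) = [0.233×31.72/(1.41−0.233)](e^(−0.233×1.41) − e^(−1.41×1.41)) + 3.251 e^(−1.41×1.41)
= 6.279 × (0.7200 − 0.1370) + 3.251 × 0.1370 = 4.106 mg/L.
DO = 9.97 − 4.106 = 5.864 mg/L.

DO ≈ 5.86 mg/L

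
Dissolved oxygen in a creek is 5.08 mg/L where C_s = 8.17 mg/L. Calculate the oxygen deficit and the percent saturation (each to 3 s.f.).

D = C_s − C = 8.17 − 5.08 = 3.09 mg/L.
% saturation = 5.08/8.17 × 100 = 62.2 %.

D ≈ 3.09 mg/L; 62.2 % saturation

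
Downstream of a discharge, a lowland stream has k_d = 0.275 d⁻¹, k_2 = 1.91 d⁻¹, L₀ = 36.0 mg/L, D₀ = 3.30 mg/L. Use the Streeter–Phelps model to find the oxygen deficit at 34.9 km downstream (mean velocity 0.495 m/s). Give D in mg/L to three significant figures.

D ≈ 4.26 mg/L

Travel time t = x/v = 34.9 km / (0.495 m/s) = 34900 m / 0.495 m/s = 70510 s = 0.8160 d.
k_d L₀/(k_2−k_d) = 0.275×36.0/(1.91−0.275) = 9.900/1.635 = 6.055 mg/L.
e^(−k_d t) = e^(−0.275×0.8160) = 0.7990; e^(−k_2 t) = e^(−1.91×0.8160) = 0.2104.
D = 6.055 × (0.7990 − 0.2104) + 3.30 × 0.2104 = 3.564 + 0.6944 = 4.258 mg/L.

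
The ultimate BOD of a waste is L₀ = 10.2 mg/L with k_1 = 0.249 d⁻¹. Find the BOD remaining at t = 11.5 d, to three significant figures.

L_t = L₀ e^(−k_1 t) = 10.2 × e^(−0.249×11.5) = 10.2 × 0.05707 = 0.5821 mg/L.

L ≈ 0.582 mg/L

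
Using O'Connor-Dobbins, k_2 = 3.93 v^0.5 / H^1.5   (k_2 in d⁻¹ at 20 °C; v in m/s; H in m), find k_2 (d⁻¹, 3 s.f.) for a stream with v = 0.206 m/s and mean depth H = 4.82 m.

k_2 = 3.93 × 0.206^0.5 / 4.82^1.5 = 3.93 × 0.4539 / 10.58 = 0.1686 d⁻¹.

k_2 ≈ 0.169 d⁻¹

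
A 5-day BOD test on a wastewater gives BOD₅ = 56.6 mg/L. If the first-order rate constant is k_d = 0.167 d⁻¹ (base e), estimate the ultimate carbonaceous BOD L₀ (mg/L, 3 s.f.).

BOD₅ = L₀(1 − e^(−5k_d)) ⇒ L₀ = BOD₅ / (1 − e^(−5×0.167))
= 56.6 / (1 − 0.4339) = 56.6 / 0.5661 = 99.98 mg/L.

L₀ ≈ 100 mg/L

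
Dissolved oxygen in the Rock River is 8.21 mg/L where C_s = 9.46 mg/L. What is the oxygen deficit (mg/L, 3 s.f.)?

D ≈ 1.25 mg/L

D = C_s − C = 9.46 − 8.21 = 1.25 mg/L.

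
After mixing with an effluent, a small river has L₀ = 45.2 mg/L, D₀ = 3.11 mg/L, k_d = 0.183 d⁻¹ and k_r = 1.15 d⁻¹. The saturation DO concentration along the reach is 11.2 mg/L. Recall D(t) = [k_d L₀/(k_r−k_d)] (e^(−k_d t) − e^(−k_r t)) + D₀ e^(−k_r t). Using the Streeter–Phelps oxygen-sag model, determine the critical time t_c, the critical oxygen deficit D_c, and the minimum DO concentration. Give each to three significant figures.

t_c ≈ 1.43 d; D_c ≈ 5.53 mg/L; min DO ≈ 5.67 mg/L

At the critical point dD/dt = 0, so k_d L₀ e^(−k_d t) = k_r D. Substituting D(t) from the Streeter–Phelps equation and solving for t gives
t_c = ln[(k_r/k_d)(1 − D₀(k_r−k_d)/(k_d L₀))] / (k_r−k_d).
Here k_r−k_d = 0.9670 d⁻¹ and 1 − D₀(k_r−k_d)/(k_d L₀) = 1 − 3.11×0.9670/(0.183×45.2) = 0.6364, so
t_c = ln(6.284 × 0.6364) / 0.9670 = 1.386 / 0.9670 = 1.433 d.
D_c = (k_d/k_r) L₀ e^(−k_d t_c) = (0.183/1.15) × 45.2 × e^(−0.183×1.433) = 0.1591 × 45.2 × 0.7693 = 5.533 mg/L.
Minimum DO = C_s − D_c = 11.2 − 5.533 = 5.667 mg/L.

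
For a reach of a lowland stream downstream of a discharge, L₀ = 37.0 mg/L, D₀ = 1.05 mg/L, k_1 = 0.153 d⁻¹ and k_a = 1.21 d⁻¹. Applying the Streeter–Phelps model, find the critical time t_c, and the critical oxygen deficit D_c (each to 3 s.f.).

t_c ≈ 1.75 d; D_c ≈ 3.58 mg/L

With k_a/k_1 = 7.908 and 1 − D₀(k_a−k_1)/(k_1 L₀) = 0.8039,
t_c = ln(7.908 × 0.8039) / (1.21 − 0.153) = ln(6.358) / 1.057 = 1.850/1.057 = 1.750 d.
D_c = (k_1/k_a) L₀ e^(−k_1 t_c) = (0.153/1.21) × 37.0 × e^(−0.153×1.750) = 0.1264 × 37.0 × 0.7651 = 3.580 mg/L.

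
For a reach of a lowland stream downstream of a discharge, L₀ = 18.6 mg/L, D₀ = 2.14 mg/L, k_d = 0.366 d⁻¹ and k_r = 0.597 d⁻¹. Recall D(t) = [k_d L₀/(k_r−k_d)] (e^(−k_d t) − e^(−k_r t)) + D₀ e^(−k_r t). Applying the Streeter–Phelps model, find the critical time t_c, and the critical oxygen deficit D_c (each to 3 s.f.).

t_c ≈ 1.79 d; D_c ≈ 5.92 mg/L

With k_r/k_d = 1.631 and 1 − D₀(k_r−k_d)/(k_d L₀) = 0.9274,
t_c = ln(1.631 × 0.9274) / (0.597 − 0.366) = ln(1.513) / 0.2310 = 0.4139/0.2310 = 1.792 d.
L(t_c) = L₀ e^(−k_d t_c) = 18.6 × 0.5190 = 9.654 mg/L, and at the critical point k_r D_c = k_d L, so D_c = (0.366/0.597) × 9.654 = 5.919 mg/L.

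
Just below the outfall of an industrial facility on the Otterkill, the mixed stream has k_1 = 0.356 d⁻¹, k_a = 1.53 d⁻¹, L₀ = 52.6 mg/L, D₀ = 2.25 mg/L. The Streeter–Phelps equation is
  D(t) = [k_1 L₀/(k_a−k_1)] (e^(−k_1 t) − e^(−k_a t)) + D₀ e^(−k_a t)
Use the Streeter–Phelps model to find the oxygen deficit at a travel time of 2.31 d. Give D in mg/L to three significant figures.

D ≈ 6.61 mg/L

k_1 L₀/(k_a−k_1) = 0.356×52.6/(1.53−0.356) = 18.73/1.174 = 15.95 mg/L.
e^(−k_1 t) = e^(−0.356×2.310) = 0.4394; e^(−k_a t) = e^(−1.53×2.310) = 0.02918.
D = 15.95 × (0.4394 − 0.02918) + 2.25 × 0.02918 = 6.543 + 0.06565 = 6.609 mg/L.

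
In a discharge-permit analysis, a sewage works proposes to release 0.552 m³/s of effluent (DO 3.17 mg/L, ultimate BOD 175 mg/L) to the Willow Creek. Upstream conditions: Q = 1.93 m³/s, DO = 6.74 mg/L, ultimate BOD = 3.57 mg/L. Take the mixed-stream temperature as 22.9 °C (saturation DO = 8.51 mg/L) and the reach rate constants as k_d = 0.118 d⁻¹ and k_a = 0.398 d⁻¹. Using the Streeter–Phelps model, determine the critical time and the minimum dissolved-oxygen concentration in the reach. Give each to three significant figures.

t_c ≈ 3.78 d; minimum DO ≈ 0.595 mg/L

Mixed DO = (1.93×6.74 + 0.552×3.17)/(1.93+0.552) = 14.76/2.482 = 5.946 mg/L.
Mixed L₀ = (1.93×3.57 + 0.552×175)/(2.482) = 103.5/2.482 = 41.70 mg/L.
Initial deficit D₀ = C_s − DO₀ = 8.51 − 5.946 = 2.564 mg/L.
t_c = (1/0.2800) ln[(0.398/0.118)(1 − 2.564×0.2800/(0.118×41.70))] = 3.571 × ln(2.881) = 3.779 d.
D_c = (0.118/0.398) × 41.70 × e^(−0.118×3.779) = 0.2965 × 41.70 × 0.6403 = 7.915 mg/L.
Minimum DO = 8.51 − 7.915 = 0.5951 mg/L.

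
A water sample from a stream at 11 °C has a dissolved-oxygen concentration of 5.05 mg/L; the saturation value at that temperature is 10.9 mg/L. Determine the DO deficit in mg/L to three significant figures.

D = C_s − C = 10.9 − 5.05 = 5.85 mg/L.

D ≈ 5.85 mg/L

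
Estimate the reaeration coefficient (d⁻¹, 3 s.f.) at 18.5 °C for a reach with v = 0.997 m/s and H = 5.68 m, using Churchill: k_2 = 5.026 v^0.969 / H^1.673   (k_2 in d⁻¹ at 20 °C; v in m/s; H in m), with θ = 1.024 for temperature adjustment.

k_2 ≈ 0.265 d⁻¹

k_2(20) = 5.026 × 0.997^0.969 / 5.68^1.673 = 5.026 × 0.9971 / 18.28 = 0.2741 d⁻¹.
k_2(18.5) = 0.2741 × 1.024^(18.5−20) = 0.2741 × 0.9651 = 0.2645 d⁻¹.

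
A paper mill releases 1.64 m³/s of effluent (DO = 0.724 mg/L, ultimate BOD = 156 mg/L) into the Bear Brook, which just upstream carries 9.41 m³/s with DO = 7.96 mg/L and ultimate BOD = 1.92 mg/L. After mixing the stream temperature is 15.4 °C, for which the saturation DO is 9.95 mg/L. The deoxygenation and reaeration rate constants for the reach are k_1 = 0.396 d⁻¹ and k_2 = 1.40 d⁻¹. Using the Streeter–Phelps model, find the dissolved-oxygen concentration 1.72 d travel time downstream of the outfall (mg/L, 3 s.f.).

Mixed DO = (9.41×7.96 + 1.64×0.724)/(9.41+1.64) = 76.09/11.05 = 6.886 mg/L.
Mixed L₀ = (9.41×1.92 + 1.64×156)/(11.05) = 273.9/11.05 = 24.79 mg/L.
Initial deficit D₀ = C_s − DO₀ = 9.95 − 6.886 = 3.064 mg/L.
D(1.72) = [0.396×24.79/(1.40−0.396)](e^(−0.396×1.72) − e^(−1.40×1.72)) + 3.064 e^(−1.40×1.72)
= 9.777 × (0.5060 − 0.09000) + 3.064 × 0.09000 = 4.343 mg/L.
DO = 9.95 − 4.343 = 5.607 mg/L.

DO ≈ 5.61 mg/L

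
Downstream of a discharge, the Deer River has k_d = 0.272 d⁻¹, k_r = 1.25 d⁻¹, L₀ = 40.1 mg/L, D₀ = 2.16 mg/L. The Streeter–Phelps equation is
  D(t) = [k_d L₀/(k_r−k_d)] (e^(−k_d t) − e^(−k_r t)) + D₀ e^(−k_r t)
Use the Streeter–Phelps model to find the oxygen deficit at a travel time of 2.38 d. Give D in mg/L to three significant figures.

D ≈ 5.38 mg/L

k_d L₀/(k_r−k_d) = 0.272×40.1/(1.25−0.272) = 10.91/0.9780 = 11.15 mg/L.
e^(−k_d t) = e^(−0.272×2.380) = 0.5234; e^(−k_r t) = e^(−1.25×2.380) = 0.05105.
D = 11.15 × (0.5234 − 0.05105) + 2.16 × 0.05105 = 5.268 + 0.1103 = 5.378 mg/L.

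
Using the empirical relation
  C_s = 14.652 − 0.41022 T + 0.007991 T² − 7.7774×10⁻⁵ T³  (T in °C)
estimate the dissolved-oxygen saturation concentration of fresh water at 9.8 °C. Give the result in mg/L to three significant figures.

C_s ≈ 11.3 mg/L

C_s = 14.652 − 0.41022×9.8 + 0.007991×9.8² − 7.7774×10⁻⁵×9.8³ = 11.33 mg/L.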